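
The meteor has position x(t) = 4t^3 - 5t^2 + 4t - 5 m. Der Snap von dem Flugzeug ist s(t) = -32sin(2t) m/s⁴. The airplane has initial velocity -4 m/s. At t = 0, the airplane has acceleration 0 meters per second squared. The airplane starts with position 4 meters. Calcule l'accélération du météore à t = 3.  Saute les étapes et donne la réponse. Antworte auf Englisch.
At t = 3, a = 62.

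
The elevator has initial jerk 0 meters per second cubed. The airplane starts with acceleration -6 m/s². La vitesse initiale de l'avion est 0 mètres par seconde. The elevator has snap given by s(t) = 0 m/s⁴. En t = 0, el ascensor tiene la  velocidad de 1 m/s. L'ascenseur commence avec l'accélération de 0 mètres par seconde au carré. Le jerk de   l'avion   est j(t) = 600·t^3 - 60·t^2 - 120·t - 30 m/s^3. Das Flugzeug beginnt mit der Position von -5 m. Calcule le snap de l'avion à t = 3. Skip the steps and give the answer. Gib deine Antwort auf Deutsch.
Der Snap bei t = 3 ist s = 15720.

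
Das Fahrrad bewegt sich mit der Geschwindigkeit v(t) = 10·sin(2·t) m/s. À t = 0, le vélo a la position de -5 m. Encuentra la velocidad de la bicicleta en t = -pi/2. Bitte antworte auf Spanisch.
Tenemos la velocidad v(t) = 10·sin(2·t). Sustituyendo t = -pi/2: v(-pi/2) = 0.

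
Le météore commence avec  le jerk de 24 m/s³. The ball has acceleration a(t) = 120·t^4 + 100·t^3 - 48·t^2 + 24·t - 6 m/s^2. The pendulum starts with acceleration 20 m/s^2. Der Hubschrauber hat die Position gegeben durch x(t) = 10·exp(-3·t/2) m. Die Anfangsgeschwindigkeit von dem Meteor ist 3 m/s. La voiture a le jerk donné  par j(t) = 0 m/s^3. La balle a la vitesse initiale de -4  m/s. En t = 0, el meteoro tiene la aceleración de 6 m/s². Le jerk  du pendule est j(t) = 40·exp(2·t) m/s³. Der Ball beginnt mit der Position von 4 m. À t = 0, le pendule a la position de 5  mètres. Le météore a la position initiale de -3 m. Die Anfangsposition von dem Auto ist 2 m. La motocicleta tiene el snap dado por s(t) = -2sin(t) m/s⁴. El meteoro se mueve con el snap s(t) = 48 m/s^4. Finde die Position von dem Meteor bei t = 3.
Wir müssen die Stammfunktion unserer Gleichung für den Snap s(t) = 48 4-mal finden. Das Integral von dem Snap ist der Ruck. Mit j(0) = 24 erhalten wir j(t) = 48·t + 24. Durch Integration von dem Ruck und Verwendung der Anfangsbedingung a(0) = 6, erhalten wir a(t) = 24·t^2 + 24·t + 6. Die Stammfunktion von der Beschleunigung, mit v(0) = 3, ergibt die Geschwindigkeit: v(t) = 8·t^3 + 12·t^2 + 6·t + 3. Mit ∫v(t)dt und Anwendung von x(0) = -3, finden wir x(t) = 2·t^4 + 4·t^3 + 3·t^2 + 3·t - 3. Wir haben die Position x(t) = 2·t^4 + 4·t^3 + 3·t^2 + 3·t - 3. Durch Einsetzen von t = 3: x(3) = 303.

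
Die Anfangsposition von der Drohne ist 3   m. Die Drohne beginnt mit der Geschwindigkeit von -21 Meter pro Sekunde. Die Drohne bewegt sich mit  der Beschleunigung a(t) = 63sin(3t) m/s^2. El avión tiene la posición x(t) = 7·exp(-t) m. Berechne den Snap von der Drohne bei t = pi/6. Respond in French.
En partant de l'accélération a(t) = 63·sin(3·t), nous prenons 2 dérivées. La dérivée de l'accélération donne le jerk: j(t) = 189·cos(3·t). En dérivant le jerk, nous obtenons le snap: s(t) = -567·sin(3·t). En utilisant s(t) = -567·sin(3·t) et en substituant t = pi/6, nous trouvons s = -567.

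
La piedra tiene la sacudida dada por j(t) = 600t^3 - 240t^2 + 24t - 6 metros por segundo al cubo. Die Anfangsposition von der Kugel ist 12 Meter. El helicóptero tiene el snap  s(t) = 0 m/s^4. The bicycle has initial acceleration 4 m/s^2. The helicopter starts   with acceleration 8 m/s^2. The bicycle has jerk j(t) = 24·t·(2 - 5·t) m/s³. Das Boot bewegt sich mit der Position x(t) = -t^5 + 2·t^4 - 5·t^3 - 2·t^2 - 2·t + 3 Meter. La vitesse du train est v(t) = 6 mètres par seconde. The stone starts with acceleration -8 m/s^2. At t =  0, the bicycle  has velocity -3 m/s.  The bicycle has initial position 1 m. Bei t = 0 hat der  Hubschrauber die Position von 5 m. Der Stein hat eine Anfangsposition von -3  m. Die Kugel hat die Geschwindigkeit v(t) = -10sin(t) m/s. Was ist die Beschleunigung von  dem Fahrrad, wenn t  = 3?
Wir müssen die Stammfunktion unserer Gleichung für den Ruck j(t) = 24·t·(2 - 5·t) 1-mal finden. Das Integral von dem Ruck ist die Beschleunigung. Mit a(0) = 4 erhalten wir a(t) = -40·t^3 + 24·t^2 + 4. Aus der Gleichung für die Beschleunigung a(t) = -40·t^3 + 24·t^2 + 4, setzen wir t = 3 ein und erhalten a = -860.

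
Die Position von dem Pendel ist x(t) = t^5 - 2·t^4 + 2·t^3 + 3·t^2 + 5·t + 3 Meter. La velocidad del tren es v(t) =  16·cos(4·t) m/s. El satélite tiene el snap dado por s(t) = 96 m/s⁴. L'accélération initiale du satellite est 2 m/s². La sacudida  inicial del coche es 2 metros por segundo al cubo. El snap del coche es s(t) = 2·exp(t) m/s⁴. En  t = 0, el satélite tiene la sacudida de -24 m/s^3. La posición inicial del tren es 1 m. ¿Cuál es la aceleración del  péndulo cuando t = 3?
Partiendo de la posición x(t) = t^5 - 2·t^4 + 2·t^3 + 3·t^2 + 5·t + 3, tomamos 2 derivadas. Tomando d/dt de x(t), encontramos v(t) = 5·t^4 - 8·t^3 + 6·t^2 + 6·t + 5. Tomando d/dt de v(t), encontramos a(t) = 20·t^3 - 24·t^2 + 12·t + 6. De la ecuación de la aceleración a(t) = 20·t^3 - 24·t^2 + 12·t + 6, sustituimos t = 3 para obtener a = 366.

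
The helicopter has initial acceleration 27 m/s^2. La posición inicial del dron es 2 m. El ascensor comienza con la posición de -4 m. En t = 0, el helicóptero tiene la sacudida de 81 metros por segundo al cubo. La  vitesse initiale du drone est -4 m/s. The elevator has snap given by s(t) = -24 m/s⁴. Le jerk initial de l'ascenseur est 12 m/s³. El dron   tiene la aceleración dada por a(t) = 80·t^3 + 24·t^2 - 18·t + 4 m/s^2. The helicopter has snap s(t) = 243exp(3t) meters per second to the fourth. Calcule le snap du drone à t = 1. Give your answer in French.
Pour résoudre ceci, nous devons prendre 2 dérivées de notre équation de l'accélération a(t) = 80·t^3 + 24·t^2 - 18·t + 4. La dérivée de l'accélération donne le jerk: j(t) = 240·t^2 + 48·t - 18. La dérivée du jerk donne le snap: s(t) = 480·t + 48. De l'équation du snap s(t) = 480·t + 48, nous substituons t = 1 pour obtenir s = 528.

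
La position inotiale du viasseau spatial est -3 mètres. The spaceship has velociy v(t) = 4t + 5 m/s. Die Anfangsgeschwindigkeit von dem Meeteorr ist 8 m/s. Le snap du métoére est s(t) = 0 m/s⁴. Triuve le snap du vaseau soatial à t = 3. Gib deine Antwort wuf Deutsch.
Um dies zu lösen, müssen wir 3 Ableitungen unserer Gleichung für die Geschwindigkeit v(t) = 4·t + 5 nehmen. Durch Ableiten von der Geschwindigkeit erhalten wir die Beschleunigung: a(t) = 4. Die Ableitung von der Beschleunigung ergibt den Ruck: j(t) = 0. Durch Ableiten von dem Ruck erhalten wir den Snap: s(t) = 0. Wir haben den Snap s(t) = 0. Durch Einsetzen von t = 3: s(3) = 0.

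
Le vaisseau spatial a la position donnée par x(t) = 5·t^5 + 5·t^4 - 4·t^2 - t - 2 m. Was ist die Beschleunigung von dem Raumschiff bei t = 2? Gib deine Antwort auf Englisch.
Starting from position x(t) = 5·t^5 + 5·t^4 - 4·t^2 - t - 2, we take 2 derivatives. Differentiating position, we get velocity: v(t) = 25·t^4 + 20·t^3 - 8·t - 1. Differentiating velocity, we get acceleration: a(t) = 100·t^3 + 60·t^2 - 8. Using a(t) = 100·t^3 + 60·t^2 - 8 and substituting t = 2, we find a = 1032.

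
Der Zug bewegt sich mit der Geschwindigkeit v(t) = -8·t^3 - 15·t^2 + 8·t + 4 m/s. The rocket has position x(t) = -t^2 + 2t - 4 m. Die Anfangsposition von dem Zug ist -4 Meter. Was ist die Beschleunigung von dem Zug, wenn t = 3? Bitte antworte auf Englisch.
We must differentiate our velocity equation v(t) = -8·t^3 - 15·t^2 + 8·t + 4 1 time. The derivative of velocity gives acceleration: a(t) = -24·t^2 - 30·t + 8. We have acceleration a(t) = -24·t^2 - 30·t + 8. Substituting t = 3: a(3) = -298.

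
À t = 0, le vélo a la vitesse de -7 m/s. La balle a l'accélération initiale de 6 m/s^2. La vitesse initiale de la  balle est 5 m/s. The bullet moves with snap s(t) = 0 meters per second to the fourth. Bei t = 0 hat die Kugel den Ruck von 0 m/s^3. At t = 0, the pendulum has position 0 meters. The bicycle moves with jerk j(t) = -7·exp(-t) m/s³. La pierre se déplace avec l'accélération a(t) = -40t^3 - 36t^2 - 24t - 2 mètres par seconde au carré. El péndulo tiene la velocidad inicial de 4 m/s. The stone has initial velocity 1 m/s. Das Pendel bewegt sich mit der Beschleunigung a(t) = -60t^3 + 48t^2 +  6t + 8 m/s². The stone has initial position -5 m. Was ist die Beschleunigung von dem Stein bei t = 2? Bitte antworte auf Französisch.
En utilisant a(t) = -40·t^3 - 36·t^2 - 24·t - 2 et en substituant t = 2, nous trouvons a = -514.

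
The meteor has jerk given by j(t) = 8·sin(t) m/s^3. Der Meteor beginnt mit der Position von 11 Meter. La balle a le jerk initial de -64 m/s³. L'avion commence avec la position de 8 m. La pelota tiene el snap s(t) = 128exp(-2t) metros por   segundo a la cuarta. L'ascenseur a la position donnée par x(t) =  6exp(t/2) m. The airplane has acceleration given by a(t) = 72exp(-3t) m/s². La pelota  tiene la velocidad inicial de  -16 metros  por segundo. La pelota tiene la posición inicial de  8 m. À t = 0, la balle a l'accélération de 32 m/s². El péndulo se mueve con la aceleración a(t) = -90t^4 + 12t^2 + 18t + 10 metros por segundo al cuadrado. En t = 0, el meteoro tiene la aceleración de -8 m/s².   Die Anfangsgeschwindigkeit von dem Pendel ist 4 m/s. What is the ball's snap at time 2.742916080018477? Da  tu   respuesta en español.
Tenemos el snap s(t) = 128·exp(-2·t). Sustituyendo t = 2.742916080018477: s(2.742916080018477) = 0.530570786584348.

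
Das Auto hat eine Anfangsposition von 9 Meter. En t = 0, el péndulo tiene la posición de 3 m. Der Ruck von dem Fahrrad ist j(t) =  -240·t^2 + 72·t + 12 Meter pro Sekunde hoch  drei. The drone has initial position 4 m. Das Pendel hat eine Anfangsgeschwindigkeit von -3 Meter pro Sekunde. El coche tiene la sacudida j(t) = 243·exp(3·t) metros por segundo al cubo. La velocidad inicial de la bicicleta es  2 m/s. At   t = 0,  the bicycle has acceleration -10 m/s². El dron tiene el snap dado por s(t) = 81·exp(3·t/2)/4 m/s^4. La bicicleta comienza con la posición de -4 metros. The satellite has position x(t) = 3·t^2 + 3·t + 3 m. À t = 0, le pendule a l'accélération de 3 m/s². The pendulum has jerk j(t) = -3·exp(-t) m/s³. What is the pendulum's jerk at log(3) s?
From the given jerk equation j(t) = -3·exp(-t), we substitute t = log(3) to get j = -1.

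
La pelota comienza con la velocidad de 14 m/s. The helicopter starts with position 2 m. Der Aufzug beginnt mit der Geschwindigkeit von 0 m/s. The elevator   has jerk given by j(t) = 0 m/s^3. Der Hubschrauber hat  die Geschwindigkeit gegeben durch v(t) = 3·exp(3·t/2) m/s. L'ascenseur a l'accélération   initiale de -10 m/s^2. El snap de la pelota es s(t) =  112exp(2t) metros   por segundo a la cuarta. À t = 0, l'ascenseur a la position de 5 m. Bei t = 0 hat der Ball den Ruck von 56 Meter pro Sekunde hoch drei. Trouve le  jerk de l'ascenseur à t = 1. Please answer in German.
Mit j(t) = 0 und Einsetzen von t = 1, finden wir j = 0.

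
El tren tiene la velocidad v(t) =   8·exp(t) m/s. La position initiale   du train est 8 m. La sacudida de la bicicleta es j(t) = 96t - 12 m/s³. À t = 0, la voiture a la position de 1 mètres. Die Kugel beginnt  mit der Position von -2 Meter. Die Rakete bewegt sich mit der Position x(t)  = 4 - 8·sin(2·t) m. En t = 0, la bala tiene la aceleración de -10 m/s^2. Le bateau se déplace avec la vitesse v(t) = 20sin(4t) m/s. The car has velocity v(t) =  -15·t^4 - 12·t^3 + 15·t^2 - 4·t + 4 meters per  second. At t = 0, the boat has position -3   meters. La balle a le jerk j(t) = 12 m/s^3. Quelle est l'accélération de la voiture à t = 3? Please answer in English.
We must differentiate our velocity equation v(t) = -15·t^4 - 12·t^3 + 15·t^2 - 4·t + 4 1 time. The derivative of velocity gives acceleration: a(t) = -60·t^3 - 36·t^2 + 30·t - 4. Using a(t) = -60·t^3 - 36·t^2 + 30·t - 4 and substituting t = 3, we find a = -1858.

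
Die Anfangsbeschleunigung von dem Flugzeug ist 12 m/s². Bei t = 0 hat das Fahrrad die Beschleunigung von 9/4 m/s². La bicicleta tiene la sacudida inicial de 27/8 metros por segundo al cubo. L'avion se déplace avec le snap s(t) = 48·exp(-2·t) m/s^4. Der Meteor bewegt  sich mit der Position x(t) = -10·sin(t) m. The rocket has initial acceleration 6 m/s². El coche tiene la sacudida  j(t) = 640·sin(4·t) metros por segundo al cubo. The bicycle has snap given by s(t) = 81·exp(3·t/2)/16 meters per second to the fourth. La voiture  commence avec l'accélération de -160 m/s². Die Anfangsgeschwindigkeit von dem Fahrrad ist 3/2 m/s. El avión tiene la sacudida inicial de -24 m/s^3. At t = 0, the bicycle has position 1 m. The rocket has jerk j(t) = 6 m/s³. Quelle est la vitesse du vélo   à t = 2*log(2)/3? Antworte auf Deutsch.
Um dies zu lösen, müssen wir 3 Integrale unserer Gleichung für den Snap s(t) = 81·exp(3·t/2)/16 finden. Durch Integration von dem Snap und Verwendung der Anfangsbedingung j(0) = 27/8, erhalten wir j(t) = 27·exp(3·t/2)/8. Das Integral von dem Ruck, mit a(0) = 9/4, ergibt die Beschleunigung: a(t) = 9·exp(3·t/2)/4. Mit ∫a(t)dt und Anwendung von v(0) = 3/2, finden wir v(t) = 3·exp(3·t/2)/2. Aus der Gleichung für die Geschwindigkeit v(t) = 3·exp(3·t/2)/2, setzen wir t = 2*log(2)/3 ein und erhalten v = 3.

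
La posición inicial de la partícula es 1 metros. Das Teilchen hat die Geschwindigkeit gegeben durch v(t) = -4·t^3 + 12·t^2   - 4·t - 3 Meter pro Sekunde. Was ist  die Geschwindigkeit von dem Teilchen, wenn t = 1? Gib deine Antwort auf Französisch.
De l'équation de la vitesse v(t) = -4·t^3 + 12·t^2 - 4·t - 3, nous substituons t = 1 pour obtenir v = 1.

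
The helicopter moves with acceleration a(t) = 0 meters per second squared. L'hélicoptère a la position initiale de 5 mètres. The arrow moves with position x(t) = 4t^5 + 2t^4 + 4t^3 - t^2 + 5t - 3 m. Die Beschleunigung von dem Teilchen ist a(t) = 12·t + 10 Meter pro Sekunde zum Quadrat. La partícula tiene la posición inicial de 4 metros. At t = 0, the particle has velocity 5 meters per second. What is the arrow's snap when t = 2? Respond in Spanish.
Para resolver esto, necesitamos tomar 4 derivadas de nuestra ecuación de la posición x(t) = 4·t^5 + 2·t^4 + 4·t^3 - t^2 + 5·t - 3. La derivada de la posición da la velocidad: v(t) = 20·t^4 + 8·t^3 + 12·t^2 - 2·t + 5. La derivada de la velocidad da la aceleración: a(t) = 80·t^3 + 24·t^2 + 24·t - 2. La derivada de la aceleración da la sacudida: j(t) = 240·t^2 + 48·t + 24. Derivando la sacudida, obtenemos el snap: s(t) = 480·t + 48. Usando s(t) = 480·t + 48 y sustituyendo t = 2, encontramos s = 1008.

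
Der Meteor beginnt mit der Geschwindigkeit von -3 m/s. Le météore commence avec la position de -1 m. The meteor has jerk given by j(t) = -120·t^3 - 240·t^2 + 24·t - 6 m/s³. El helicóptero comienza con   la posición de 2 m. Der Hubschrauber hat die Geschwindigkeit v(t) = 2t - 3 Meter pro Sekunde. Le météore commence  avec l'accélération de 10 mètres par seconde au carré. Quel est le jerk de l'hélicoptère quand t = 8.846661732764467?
Pour résoudre ceci, nous devons prendre 2 dérivées de notre équation de la vitesse v(t) = 2·t - 3. En prenant d/dt de v(t), nous trouvons a(t) = 2. En prenant d/dt de a(t), nous trouvons j(t) = 0. En utilisant j(t) = 0 et en substituant t = 8.846661732764467, nous trouvons j = 0.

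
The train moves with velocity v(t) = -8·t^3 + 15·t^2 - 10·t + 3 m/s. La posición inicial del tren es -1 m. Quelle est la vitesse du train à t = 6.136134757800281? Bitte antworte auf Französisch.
De l'équation de la vitesse v(t) = -8·t^3 + 15·t^2 - 10·t + 3, nous substituons t = 6.136134757800281 pour obtenir v = -1341.88842016451.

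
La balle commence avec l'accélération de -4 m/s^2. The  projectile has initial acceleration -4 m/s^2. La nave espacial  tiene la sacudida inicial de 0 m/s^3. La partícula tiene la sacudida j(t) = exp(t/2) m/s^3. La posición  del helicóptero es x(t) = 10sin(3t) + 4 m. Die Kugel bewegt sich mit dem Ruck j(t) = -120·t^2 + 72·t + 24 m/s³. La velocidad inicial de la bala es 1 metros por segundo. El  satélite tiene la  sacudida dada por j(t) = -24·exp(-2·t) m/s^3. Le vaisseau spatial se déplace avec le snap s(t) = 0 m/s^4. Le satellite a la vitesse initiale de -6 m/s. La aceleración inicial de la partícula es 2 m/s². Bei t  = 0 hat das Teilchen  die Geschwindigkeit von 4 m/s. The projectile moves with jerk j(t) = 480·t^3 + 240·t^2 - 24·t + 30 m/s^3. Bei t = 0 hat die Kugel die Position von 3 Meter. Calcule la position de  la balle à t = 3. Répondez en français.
Pour résoudre ceci, nous devons prendre 3 primitives de notre équation du jerk j(t) = -120·t^2 + 72·t + 24. En intégrant le jerk et en utilisant la condition initiale a(0) = -4, nous obtenons a(t) = -40·t^3 + 36·t^2 + 24·t - 4. L'intégrale de l'accélération, avec v(0) = 1, donne la vitesse: v(t) = -10·t^4 + 12·t^3 + 12·t^2 - 4·t + 1. L'intégrale de la vitesse, avec x(0) = 3, donne la position: x(t) = -2·t^5 + 3·t^4 + 4·t^3 - 2·t^2 + t + 3. Nous avons la position x(t) = -2·t^5 + 3·t^4 + 4·t^3 - 2·t^2 + t + 3. En substituant t = 3: x(3) = -147.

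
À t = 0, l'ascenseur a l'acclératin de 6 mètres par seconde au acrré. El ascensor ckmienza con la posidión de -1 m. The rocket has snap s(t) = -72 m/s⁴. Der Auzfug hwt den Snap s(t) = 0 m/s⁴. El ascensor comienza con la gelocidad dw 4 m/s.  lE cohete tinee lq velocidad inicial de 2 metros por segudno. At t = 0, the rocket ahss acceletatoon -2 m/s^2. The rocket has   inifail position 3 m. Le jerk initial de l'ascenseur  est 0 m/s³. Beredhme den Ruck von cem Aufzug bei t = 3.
Um dies zu lösen, müssen wir 1 Stammfunktion unserer Gleichung für den Snap s(t) = 0 finden. Durch Integration von dem Snap und Verwendung der Anfangsbedingung j(0) = 0, erhalten wir j(t) = 0. Aus der Gleichung für den Ruck j(t) = 0, setzen wir t = 3 ein und erhalten j = 0.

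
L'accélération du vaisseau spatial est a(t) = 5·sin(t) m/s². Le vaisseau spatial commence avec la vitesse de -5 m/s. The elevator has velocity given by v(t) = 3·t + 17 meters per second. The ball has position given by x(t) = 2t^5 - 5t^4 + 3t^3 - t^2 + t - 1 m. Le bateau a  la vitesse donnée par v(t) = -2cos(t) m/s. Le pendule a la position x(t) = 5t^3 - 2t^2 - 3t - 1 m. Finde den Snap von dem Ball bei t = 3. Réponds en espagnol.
Para resolver esto, necesitamos tomar 4 derivadas de nuestra ecuación de la posición x(t) = 2·t^5 - 5·t^4 + 3·t^3 - t^2 + t - 1. Tomando d/dt de x(t), encontramos v(t) = 10·t^4 - 20·t^3 + 9·t^2 - 2·t + 1. Derivando la velocidad, obtenemos la aceleración: a(t) = 40·t^3 - 60·t^2 + 18·t - 2. Derivando la aceleración, obtenemos la sacudida: j(t) = 120·t^2 - 120·t + 18. Derivando la sacudida, obtenemos el snap: s(t) = 240·t - 120. Tenemos el snap s(t) = 240·t - 120. Sustituyendo t = 3: s(3) = 600.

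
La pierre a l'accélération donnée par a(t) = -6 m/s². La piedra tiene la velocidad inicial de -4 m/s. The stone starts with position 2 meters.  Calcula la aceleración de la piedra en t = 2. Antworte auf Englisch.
From the given acceleration equation a(t) = -6, we substitute t = 2 to get a = -6.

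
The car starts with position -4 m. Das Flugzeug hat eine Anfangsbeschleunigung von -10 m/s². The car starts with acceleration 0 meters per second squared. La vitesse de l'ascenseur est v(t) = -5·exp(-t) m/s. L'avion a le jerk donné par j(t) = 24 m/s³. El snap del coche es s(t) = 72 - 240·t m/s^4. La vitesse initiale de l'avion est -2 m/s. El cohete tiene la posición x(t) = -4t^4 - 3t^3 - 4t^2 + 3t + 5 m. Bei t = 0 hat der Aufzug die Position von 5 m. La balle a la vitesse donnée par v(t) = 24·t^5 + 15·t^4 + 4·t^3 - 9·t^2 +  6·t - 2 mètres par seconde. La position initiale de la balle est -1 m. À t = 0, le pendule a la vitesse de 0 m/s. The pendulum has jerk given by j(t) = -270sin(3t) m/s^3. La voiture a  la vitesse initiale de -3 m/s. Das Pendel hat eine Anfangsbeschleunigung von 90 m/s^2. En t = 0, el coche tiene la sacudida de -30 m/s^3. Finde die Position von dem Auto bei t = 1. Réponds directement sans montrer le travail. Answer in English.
The position at t = 1 is x = -11.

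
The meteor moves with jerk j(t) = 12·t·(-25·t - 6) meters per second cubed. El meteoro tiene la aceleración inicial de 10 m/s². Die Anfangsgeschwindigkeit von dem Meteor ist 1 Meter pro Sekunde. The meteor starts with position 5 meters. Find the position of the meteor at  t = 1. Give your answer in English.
Starting from jerk j(t) = 12·t·(-25·t - 6), we take 3 antiderivatives. Taking ∫j(t)dt and applying a(0) = 10, we find a(t) = -100·t^3 - 36·t^2 + 10. The antiderivative of acceleration, with v(0) = 1, gives velocity: v(t) = -25·t^4 - 12·t^3 + 10·t + 1. Integrating velocity and using the initial condition x(0) = 5, we get x(t) = -5·t^5 - 3·t^4 + 5·t^2 + t + 5. Using x(t) = -5·t^5 - 3·t^4 + 5·t^2 + t + 5 and substituting t = 1, we find x = 3.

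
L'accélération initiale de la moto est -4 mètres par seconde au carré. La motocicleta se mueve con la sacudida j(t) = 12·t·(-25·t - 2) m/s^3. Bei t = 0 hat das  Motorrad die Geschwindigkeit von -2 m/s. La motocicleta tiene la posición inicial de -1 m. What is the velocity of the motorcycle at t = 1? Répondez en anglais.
To solve this, we need to take 2 integrals of our jerk equation j(t) = 12·t·(-25·t - 2). Integrating jerk and using the initial condition a(0) = -4, we get a(t) = -100·t^3 - 12·t^2 - 4. The antiderivative of acceleration is velocity. Using v(0) = -2, we get v(t) = -25·t^4 - 4·t^3 - 4·t - 2. From the given velocity equation v(t) = -25·t^4 - 4·t^3 - 4·t - 2, we substitute t = 1 to get v = -35.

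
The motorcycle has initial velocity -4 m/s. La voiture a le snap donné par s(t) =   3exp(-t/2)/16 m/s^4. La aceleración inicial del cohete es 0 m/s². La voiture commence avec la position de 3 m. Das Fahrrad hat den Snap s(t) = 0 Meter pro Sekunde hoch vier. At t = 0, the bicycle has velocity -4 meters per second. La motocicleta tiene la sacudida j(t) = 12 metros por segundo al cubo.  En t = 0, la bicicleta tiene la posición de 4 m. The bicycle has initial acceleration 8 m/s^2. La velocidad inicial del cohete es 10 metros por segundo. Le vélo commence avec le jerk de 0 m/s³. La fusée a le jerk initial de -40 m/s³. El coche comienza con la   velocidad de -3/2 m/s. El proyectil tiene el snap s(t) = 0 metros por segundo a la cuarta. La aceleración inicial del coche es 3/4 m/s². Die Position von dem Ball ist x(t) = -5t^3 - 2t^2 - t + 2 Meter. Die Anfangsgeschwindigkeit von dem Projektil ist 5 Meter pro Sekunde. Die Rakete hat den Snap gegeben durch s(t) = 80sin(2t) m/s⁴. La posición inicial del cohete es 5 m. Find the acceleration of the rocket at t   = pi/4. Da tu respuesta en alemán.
Wir müssen die Stammfunktion unserer Gleichung für den Snap s(t) = 80·sin(2·t) 2-mal finden. Mit ∫s(t)dt und Anwendung von j(0) = -40, finden wir j(t) = -40·cos(2·t). Die Stammfunktion von dem Ruck ist die Beschleunigung. Mit a(0) = 0 erhalten wir a(t) = -20·sin(2·t). Wir haben die Beschleunigung a(t) = -20·sin(2·t). Durch Einsetzen von t = pi/4: a(pi/4) = -20.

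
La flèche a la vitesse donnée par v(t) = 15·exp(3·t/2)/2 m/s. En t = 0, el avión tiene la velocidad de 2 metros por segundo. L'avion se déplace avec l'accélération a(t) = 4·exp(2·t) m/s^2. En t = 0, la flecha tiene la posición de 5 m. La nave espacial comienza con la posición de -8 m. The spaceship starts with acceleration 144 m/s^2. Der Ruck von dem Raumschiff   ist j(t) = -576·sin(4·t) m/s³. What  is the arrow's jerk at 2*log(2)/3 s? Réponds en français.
Pour résoudre ceci, nous devons prendre 2 dérivées de notre équation de la vitesse v(t) = 15·exp(3·t/2)/2. En dérivant la vitesse, nous obtenons l'accélération: a(t) = 45·exp(3·t/2)/4. La dérivée de l'accélération donne le jerk: j(t) = 135·exp(3·t/2)/8. Nous avons le jerk j(t) = 135·exp(3·t/2)/8. En substituant t = 2*log(2)/3: j(2*log(2)/3) = 135/4.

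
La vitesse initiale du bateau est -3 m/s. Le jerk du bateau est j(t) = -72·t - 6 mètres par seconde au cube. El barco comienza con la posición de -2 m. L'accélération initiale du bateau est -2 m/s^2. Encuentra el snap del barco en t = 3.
Debemos derivar nuestra ecuación de la sacudida j(t) = -72·t - 6 1 vez. Derivando la sacudida, obtenemos el snap: s(t) = -72. De la ecuación del snap s(t) = -72, sustituimos t = 3 para obtener s = -72.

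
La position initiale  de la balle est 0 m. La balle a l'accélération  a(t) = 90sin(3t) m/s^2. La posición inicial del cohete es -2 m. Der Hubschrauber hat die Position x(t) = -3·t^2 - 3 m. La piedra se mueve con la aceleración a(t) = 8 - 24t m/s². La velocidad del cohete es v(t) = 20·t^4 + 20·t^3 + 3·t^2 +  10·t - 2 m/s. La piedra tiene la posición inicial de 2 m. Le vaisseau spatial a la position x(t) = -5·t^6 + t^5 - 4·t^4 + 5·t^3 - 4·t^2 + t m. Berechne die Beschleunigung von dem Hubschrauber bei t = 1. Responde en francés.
Nous devons dériver notre équation de la position x(t) = -3·t^2 - 3 2 fois. La dérivée de la position donne la vitesse: v(t) = -6·t. En dérivant la vitesse, nous obtenons l'accélération: a(t) = -6. De l'équation de l'accélération a(t) = -6, nous substituons t = 1 pour obtenir a = -6.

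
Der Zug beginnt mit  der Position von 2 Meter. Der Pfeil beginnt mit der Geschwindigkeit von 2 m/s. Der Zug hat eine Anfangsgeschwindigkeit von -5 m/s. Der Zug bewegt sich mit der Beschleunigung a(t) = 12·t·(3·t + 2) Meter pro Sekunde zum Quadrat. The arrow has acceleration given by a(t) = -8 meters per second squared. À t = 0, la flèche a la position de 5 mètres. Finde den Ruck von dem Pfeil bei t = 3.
Um dies zu lösen, müssen wir 1 Ableitung unserer Gleichung für die Beschleunigung a(t) = -8 nehmen. Durch Ableiten von der Beschleunigung erhalten wir den Ruck: j(t) = 0. Aus der Gleichung für den Ruck j(t) = 0, setzen wir t = 3 ein und erhalten j = 0.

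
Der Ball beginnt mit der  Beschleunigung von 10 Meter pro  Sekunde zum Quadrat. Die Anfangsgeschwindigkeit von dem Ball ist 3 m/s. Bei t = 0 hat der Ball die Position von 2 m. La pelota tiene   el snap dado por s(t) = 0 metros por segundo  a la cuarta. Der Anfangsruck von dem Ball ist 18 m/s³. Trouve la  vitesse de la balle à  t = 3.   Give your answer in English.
We need to integrate our snap equation s(t) = 0 3 times. Finding the antiderivative of s(t) and using j(0) = 18: j(t) = 18. Finding the antiderivative of j(t) and using a(0) = 10: a(t) = 18·t + 10. Taking ∫a(t)dt and applying v(0) = 3, we find v(t) = 9·t^2 + 10·t + 3. From the given velocity equation v(t) = 9·t^2 + 10·t + 3, we substitute t = 3 to get v = 114.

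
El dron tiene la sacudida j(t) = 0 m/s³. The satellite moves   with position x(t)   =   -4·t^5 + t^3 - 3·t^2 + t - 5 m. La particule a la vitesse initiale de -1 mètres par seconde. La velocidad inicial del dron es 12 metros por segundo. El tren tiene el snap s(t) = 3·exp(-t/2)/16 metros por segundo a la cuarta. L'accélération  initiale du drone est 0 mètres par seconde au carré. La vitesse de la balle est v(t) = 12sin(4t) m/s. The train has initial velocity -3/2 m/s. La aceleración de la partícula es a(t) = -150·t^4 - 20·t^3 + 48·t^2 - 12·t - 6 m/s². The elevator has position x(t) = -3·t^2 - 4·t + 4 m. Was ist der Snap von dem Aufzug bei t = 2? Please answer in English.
Starting from position x(t) = -3·t^2 - 4·t + 4, we take 4 derivatives. Differentiating position, we get velocity: v(t) = -6·t - 4. Differentiating velocity, we get acceleration: a(t) = -6. Taking d/dt of a(t), we find j(t) = 0. Differentiating jerk, we get snap: s(t) = 0. From the given snap equation s(t) = 0, we substitute t = 2 to get s = 0.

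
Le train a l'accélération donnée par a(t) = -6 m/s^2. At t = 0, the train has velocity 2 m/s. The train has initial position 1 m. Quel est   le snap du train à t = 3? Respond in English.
Starting from acceleration a(t) = -6, we take 2 derivatives. Differentiating acceleration, we get jerk: j(t) = 0. Taking d/dt of j(t), we find s(t) = 0. Using s(t) = 0 and substituting t = 3, we find s = 0.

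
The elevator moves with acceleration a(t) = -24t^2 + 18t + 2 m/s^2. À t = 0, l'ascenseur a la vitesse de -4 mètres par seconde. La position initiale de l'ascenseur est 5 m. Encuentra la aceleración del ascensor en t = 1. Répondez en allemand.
Aus der Gleichung für die Beschleunigung a(t) = -24·t^2 + 18·t + 2, setzen wir t = 1 ein und erhalten a = -4.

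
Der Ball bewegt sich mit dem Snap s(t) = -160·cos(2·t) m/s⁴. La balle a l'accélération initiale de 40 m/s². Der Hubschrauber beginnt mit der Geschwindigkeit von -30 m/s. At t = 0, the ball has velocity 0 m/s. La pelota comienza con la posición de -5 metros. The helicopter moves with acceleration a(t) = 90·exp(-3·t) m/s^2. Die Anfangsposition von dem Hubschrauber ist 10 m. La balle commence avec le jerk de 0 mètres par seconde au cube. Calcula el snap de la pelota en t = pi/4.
De la ecuación del snap s(t) = -160·cos(2·t), sustituimos t = pi/4 para obtener s = 0.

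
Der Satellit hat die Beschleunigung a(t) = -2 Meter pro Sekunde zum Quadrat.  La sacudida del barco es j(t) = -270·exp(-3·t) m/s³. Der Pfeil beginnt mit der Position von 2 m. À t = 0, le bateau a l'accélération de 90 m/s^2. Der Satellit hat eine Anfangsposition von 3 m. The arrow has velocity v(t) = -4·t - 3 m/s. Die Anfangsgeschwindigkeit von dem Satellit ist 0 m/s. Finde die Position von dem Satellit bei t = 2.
Ausgehend von der Beschleunigung a(t) = -2, nehmen wir 2 Stammfunktionen. Die Stammfunktion von der Beschleunigung, mit v(0) = 0, ergibt die Geschwindigkeit: v(t) = -2·t. Das Integral von der Geschwindigkeit ist die Position. Mit x(0) = 3 erhalten wir x(t) = 3 - t^2. Mit x(t) = 3 - t^2 und Einsetzen von t = 2, finden wir x = -1.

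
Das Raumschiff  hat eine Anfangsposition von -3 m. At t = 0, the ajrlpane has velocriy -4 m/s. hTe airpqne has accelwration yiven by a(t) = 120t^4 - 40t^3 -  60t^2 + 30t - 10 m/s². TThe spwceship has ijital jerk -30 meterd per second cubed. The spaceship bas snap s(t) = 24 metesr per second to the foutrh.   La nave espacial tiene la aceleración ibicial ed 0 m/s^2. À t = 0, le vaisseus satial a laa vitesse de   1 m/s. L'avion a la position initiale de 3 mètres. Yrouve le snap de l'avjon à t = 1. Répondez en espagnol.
Partiendo de la aceleración a(t) = 120·t^4 - 40·t^3 - 60·t^2 + 30·t - 10, tomamos 2 derivadas. Tomando d/dt de a(t), encontramos j(t) = 480·t^3 - 120·t^2 - 120·t + 30. La derivada de la sacudida da el snap: s(t) = 1440·t^2 - 240·t - 120. Tenemos el snap s(t) = 1440·t^2 - 240·t - 120. Sustituyendo t = 1: s(1) = 1080.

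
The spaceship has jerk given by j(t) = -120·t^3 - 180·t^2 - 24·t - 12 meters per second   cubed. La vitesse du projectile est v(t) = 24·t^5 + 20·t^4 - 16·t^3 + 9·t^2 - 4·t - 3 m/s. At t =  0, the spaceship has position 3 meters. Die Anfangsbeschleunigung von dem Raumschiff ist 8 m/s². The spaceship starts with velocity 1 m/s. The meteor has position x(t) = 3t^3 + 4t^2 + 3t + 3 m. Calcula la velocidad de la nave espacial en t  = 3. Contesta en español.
Necesitamos integrar nuestra ecuación de la sacudida j(t) = -120·t^3 - 180·t^2 - 24·t - 12 2 veces. La antiderivada de la sacudida es la aceleración. Usando a(0) = 8, obtenemos a(t) = -30·t^4 - 60·t^3 - 12·t^2 - 12·t + 8. Integrando la aceleración y usando la condición inicial v(0) = 1, obtenemos v(t) = -6·t^5 - 15·t^4 - 4·t^3 - 6·t^2 + 8·t + 1. Usando v(t) = -6·t^5 - 15·t^4 - 4·t^3 - 6·t^2 + 8·t + 1 y sustituyendo t = 3, encontramos v = -2810.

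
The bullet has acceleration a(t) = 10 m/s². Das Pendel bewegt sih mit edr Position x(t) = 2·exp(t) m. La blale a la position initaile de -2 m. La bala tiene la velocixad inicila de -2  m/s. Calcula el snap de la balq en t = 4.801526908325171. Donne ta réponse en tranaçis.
En partant de l'accélération a(t) = 10, nous prenons 2 dérivées. En dérivant l'accélération, nous obtenons le jerk: j(t) = 0. La dérivée du jerk donne le snap: s(t) = 0. Nous avons le snap s(t) = 0. En substituant t = 4.801526908325171: s(4.801526908325171) = 0.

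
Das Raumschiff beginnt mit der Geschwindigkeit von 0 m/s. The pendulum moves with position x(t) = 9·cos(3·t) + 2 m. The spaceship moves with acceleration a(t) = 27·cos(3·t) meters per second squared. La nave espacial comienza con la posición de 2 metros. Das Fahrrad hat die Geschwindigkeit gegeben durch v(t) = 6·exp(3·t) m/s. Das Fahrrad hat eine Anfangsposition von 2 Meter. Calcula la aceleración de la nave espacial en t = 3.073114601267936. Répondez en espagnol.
Usando a(t) = 27·cos(3·t) y sustituyendo t = 3.073114601267936, encontramos a = -26.4322578280266.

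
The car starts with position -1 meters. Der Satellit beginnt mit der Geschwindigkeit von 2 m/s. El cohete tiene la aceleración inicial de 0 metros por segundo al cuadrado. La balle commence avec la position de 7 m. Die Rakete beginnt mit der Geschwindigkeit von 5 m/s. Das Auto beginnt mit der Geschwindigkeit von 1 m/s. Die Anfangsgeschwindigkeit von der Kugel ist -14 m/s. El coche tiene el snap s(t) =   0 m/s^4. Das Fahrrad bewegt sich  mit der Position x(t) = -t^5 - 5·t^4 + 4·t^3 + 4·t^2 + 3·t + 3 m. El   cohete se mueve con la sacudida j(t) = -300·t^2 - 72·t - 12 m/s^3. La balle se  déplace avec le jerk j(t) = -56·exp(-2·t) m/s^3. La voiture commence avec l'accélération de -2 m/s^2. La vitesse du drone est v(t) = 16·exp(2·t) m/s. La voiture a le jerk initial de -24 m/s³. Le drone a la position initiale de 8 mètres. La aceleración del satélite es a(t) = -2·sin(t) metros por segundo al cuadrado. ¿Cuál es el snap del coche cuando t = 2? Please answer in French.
En utilisant s(t) = 0 et en substituant t = 2, nous trouvons s = 0.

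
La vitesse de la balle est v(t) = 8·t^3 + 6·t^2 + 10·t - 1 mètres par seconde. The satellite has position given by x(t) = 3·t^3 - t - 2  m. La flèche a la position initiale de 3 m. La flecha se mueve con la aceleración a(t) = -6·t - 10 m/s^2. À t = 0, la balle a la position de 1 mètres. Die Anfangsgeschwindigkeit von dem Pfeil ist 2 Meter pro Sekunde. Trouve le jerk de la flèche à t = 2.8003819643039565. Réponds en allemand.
Wir müssen unsere Gleichung für die Beschleunigung a(t) = -6·t - 10 1-mal ableiten. Durch Ableiten von der Beschleunigung erhalten wir den Ruck: j(t) = -6. Aus der Gleichung für den Ruck j(t) = -6, setzen wir t = 2.8003819643039565 ein und erhalten j = -6.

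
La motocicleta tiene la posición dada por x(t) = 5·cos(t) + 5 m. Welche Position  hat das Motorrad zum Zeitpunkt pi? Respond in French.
En utilisant x(t) = 5·cos(t) + 5 et en substituant t = pi, nous trouvons x = 0.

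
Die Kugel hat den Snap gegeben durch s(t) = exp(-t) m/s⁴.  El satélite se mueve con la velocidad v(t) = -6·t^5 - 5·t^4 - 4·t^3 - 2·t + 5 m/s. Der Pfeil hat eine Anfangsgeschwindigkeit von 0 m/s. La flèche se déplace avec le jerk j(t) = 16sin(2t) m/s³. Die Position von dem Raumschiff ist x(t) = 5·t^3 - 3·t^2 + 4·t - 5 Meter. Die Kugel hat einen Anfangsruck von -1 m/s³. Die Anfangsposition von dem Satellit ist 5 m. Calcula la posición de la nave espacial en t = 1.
Tenemos la posición x(t) = 5·t^3 - 3·t^2 + 4·t - 5. Sustituyendo t = 1: x(1) = 1.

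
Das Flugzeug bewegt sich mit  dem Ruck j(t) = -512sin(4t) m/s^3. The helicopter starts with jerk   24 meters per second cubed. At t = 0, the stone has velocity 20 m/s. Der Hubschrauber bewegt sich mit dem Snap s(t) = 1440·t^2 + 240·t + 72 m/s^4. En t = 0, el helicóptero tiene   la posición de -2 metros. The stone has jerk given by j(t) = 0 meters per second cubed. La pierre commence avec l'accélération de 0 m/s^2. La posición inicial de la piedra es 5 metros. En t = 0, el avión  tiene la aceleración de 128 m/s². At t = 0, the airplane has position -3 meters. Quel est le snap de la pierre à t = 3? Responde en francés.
En partant du jerk j(t) = 0, nous prenons 1 dérivée. En dérivant le jerk, nous obtenons le snap: s(t) = 0. En utilisant s(t) = 0 et en substituant t = 3, nous trouvons s = 0.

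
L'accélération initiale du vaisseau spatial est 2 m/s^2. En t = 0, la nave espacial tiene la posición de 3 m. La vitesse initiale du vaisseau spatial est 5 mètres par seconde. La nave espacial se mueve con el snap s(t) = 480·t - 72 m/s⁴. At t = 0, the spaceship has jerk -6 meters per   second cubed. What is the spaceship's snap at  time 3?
We have snap s(t) = 480·t - 72. Substituting t = 3: s(3) = 1368.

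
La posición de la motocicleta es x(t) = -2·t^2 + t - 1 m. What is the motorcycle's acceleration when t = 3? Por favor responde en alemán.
Ausgehend von der Position x(t) = -2·t^2 + t - 1, nehmen wir 2 Ableitungen. Durch Ableiten von der Position erhalten wir die Geschwindigkeit: v(t) = 1 - 4·t. Die Ableitung von der Geschwindigkeit ergibt die Beschleunigung: a(t) = -4. Wir haben die Beschleunigung a(t) = -4. Durch Einsetzen von t = 3: a(3) = -4.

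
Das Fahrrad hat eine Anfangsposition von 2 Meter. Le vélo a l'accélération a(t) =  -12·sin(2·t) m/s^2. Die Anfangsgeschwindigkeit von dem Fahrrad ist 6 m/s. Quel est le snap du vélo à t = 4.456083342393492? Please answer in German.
Um dies zu lösen, müssen wir 2 Ableitungen unserer Gleichung für die Beschleunigung a(t) = -12·sin(2·t) nehmen. Die Ableitung von der Beschleunigung ergibt den Ruck: j(t) = -24·cos(2·t). Mit d/dt von j(t) finden wir s(t) = 48·sin(2·t). Mit s(t) = 48·sin(2·t) und Einsetzen von t = 4.456083342393492, finden wir s = 23.5418187207925.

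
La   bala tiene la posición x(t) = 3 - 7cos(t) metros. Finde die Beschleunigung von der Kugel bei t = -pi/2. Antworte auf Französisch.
Pour résoudre ceci, nous devons prendre 2 dérivées de notre équation de la position x(t) = 3 - 7·cos(t). En dérivant la position, nous obtenons la vitesse: v(t) = 7·sin(t). En dérivant la vitesse, nous obtenons l'accélération: a(t) = 7·cos(t). En utilisant a(t) = 7·cos(t) et en substituant t = -pi/2, nous trouvons a = 0.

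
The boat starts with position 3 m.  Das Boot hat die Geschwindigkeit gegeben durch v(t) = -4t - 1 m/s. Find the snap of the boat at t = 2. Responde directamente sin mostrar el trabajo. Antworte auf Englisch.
s(2) = 0.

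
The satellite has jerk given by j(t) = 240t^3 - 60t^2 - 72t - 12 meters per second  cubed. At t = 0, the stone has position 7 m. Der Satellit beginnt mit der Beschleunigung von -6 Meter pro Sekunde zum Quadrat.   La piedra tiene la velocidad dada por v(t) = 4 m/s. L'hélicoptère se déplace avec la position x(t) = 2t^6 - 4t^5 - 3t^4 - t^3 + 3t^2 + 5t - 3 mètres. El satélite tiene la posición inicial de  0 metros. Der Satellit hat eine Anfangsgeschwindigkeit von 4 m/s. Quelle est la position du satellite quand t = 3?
En partant du jerk j(t) = 240·t^3 - 60·t^2 - 72·t - 12, nous prenons 3 primitives. L'intégrale du jerk est l'accélération. En utilisant a(0) = -6, nous obtenons a(t) = 60·t^4 - 20·t^3 - 36·t^2 - 12·t - 6. La primitive de l'accélération, avec v(0) = 4, donne la vitesse: v(t) = 12·t^5 - 5·t^4 - 12·t^3 - 6·t^2 - 6·t + 4. L'intégrale de la vitesse est la position. En utilisant x(0) = 0, nous obtenons x(t) = 2·t^6 - t^5 - 3·t^4 - 2·t^3 - 3·t^2 + 4·t. En utilisant x(t) = 2·t^6 - t^5 - 3·t^4 - 2·t^3 - 3·t^2 + 4·t et en substituant t = 3, nous trouvons x = 903.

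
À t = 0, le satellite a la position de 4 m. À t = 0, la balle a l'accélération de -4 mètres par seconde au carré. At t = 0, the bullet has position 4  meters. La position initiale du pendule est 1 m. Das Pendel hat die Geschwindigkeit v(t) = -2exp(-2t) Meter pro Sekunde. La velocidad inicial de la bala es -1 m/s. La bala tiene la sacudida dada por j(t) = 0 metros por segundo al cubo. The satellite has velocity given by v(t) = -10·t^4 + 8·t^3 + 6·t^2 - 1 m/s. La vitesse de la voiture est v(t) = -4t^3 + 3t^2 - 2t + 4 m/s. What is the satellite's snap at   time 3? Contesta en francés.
Nous devons dériver notre équation de la vitesse v(t) = -10·t^4 + 8·t^3 + 6·t^2 - 1 3 fois. En dérivant la vitesse, nous obtenons l'accélération: a(t) = -40·t^3 + 24·t^2 + 12·t. En prenant d/dt de a(t), nous trouvons j(t) = -120·t^2 + 48·t + 12. En prenant d/dt de j(t), nous trouvons s(t) = 48 - 240·t. En utilisant s(t) = 48 - 240·t et en substituant t = 3, nous trouvons s = -672.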